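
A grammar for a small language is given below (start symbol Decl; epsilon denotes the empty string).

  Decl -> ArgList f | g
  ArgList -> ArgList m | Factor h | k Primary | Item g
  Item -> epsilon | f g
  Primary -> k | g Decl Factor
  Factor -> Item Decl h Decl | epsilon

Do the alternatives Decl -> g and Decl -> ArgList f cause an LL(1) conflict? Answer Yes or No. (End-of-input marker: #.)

Yes

FIRST(g) = { g } and FIRST(ArgList f) = { f, g, h, k }.
Both contain g, so the two alternatives are not disjoint — LL(1) conflict.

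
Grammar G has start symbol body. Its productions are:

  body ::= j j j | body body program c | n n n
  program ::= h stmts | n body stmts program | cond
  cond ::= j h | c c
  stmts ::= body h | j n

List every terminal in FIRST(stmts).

{ j, n }

From stmts ::= body h: add FIRST(body) = { j, n }.
stmts ::= j n contributes {j}.
Union: FIRST(stmts) = { j, n }.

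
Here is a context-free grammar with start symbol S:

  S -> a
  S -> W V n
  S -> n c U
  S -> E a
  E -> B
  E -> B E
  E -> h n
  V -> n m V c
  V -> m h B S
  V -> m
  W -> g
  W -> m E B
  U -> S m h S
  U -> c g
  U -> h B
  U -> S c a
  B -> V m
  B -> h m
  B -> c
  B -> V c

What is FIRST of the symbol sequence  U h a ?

Add FIRST(U) = { a, c, g, h, m, n }; U is not nullable, stop.

{ a, c, g, h, m, n }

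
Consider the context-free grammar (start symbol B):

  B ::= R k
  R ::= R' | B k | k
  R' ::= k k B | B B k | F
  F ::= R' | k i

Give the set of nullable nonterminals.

No nonterminal has an empty production or an RHS whose symbols are all nullable.

{ } (none)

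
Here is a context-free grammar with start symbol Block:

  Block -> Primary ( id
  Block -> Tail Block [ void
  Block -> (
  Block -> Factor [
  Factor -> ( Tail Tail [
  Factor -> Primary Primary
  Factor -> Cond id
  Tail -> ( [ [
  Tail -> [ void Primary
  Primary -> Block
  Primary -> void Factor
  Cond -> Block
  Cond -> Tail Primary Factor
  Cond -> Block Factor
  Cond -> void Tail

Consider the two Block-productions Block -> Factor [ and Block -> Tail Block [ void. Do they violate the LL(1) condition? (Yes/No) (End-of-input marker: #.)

FIRST(Factor [) = { (, [, void } and FIRST(Tail Block [ void) = { (, [ }.
Both contain (, so the two alternatives are not disjoint — LL(1) conflict.

Yes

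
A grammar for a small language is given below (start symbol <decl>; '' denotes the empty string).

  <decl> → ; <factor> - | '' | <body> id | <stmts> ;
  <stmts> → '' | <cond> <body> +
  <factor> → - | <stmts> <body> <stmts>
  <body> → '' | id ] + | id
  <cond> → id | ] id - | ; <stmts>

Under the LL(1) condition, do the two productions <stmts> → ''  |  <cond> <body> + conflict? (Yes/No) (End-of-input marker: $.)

Yes

FIRST('') = { '' } and FIRST(<cond> <body> +) = { ;, ], id }.
The first alternative is nullable and FOLLOW(<stmts>) = { +, -, ;, ], id } shares ; with FIRST of the second — conflict.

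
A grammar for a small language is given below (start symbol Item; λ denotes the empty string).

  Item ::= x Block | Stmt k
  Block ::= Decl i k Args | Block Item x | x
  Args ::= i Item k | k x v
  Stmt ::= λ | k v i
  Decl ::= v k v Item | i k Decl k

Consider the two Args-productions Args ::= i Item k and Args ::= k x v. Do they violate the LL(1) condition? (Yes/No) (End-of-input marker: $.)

No

FIRST(i Item k) = { i } and FIRST(k x v) = { k }.
The FIRST sets are disjoint and neither alternative is nullable — no conflict.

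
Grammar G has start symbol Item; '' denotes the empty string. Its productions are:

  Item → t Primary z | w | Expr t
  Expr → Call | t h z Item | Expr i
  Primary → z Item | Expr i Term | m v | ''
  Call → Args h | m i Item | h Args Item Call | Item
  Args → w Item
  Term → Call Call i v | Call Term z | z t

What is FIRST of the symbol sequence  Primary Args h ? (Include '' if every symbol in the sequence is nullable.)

Add FIRST(Primary)\{''} = { h, m, t, w, z }; Primary is nullable, continue.
Add FIRST(Args) = { w }; Args is not nullable, stop.

{ h, m, t, w, z }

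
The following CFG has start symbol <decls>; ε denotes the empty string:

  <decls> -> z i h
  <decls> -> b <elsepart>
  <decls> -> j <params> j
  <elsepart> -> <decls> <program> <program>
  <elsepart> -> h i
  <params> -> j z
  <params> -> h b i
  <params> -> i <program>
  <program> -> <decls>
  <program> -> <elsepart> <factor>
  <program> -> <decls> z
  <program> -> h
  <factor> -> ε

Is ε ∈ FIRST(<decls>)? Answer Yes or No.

Nullable nonterminals: <factor>.
No production of <decls> has an RHS whose symbols are all nullable, so <decls> is not nullable.

No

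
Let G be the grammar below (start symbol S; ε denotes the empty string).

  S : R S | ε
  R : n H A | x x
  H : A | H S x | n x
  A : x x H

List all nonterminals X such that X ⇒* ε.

{ S }

Directly nullable (have an ε-production): S.
No other nonterminal has a production whose RHS symbols are all nullable.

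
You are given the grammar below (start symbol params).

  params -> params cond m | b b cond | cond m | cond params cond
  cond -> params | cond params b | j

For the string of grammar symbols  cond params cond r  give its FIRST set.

Add FIRST(cond) = { b, j }; cond is not nullable, stop.

{ b, j }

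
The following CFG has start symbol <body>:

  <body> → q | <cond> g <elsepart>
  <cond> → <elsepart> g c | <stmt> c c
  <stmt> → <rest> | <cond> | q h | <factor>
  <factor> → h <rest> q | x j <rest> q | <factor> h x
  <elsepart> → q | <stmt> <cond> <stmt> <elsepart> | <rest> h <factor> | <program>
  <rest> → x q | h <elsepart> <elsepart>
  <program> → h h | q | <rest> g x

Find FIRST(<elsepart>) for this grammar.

{ h, q, x }

<elsepart> → q contributes {q}.
From <elsepart> → <stmt> <cond> <stmt> <elsepart>: add FIRST(<stmt>) = { h, q, x }.
From <elsepart> → <rest> h <factor>: add FIRST(<rest>) = { h, x }.
From <elsepart> → <program>: add FIRST(<program>) = { h, q, x }.
Union: FIRST(<elsepart>) = { h, q, x }.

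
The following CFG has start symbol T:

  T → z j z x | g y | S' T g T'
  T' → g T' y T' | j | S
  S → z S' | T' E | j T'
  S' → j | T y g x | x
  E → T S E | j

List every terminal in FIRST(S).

S → z S' contributes {z}.
From S → T' E: add FIRST(T') = { g, j, z }.
S → j T' contributes {j}.
Union: FIRST(S) = { g, j, z }.

{ g, j, z }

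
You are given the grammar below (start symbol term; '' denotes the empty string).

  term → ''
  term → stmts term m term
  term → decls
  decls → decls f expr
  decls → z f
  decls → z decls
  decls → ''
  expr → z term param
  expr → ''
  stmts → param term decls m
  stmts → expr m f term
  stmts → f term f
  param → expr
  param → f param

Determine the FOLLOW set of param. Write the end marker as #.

{ #, f, m, z }

In expr → z term param: param is at the end, add FOLLOW(expr) = { #, f, m, z }.
In stmts → param term decls m: add FIRST(term decls m) = { f, m, z }.
In param → f param: param is at the end, add FOLLOW(param) = { #, f, m, z }.
Union: FOLLOW(param) = { #, f, m, z }.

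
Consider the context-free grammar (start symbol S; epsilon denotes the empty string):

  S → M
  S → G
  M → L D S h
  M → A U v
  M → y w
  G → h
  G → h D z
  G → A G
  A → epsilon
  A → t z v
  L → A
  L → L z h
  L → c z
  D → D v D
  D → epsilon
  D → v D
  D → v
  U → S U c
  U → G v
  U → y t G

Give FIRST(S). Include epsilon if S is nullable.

From S → M: add FIRST(M) = { c, h, t, v, y, z }.
From S → G: add FIRST(G) = { h, t }.
Union: FIRST(S) = { c, h, t, v, y, z }.

{ c, h, t, v, y, z }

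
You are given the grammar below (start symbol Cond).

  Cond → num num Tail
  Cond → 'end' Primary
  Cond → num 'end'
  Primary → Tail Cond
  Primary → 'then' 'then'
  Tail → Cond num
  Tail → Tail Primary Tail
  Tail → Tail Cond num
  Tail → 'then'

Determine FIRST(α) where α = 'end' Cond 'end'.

'end' is a terminal; add {'end'} and stop.

{ 'end' }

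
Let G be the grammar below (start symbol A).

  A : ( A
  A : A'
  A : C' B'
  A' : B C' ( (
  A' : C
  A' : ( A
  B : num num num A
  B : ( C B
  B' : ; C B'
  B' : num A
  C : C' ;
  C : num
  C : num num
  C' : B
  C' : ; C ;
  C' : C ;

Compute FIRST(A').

{ (, ;, num }

From A' : B C' ( (: add FIRST(B) = { (, num }.
From A' : C: add FIRST(C) = { (, ;, num }.
A' : ( A contributes {(}.
Union: FIRST(A') = { (, ;, num }.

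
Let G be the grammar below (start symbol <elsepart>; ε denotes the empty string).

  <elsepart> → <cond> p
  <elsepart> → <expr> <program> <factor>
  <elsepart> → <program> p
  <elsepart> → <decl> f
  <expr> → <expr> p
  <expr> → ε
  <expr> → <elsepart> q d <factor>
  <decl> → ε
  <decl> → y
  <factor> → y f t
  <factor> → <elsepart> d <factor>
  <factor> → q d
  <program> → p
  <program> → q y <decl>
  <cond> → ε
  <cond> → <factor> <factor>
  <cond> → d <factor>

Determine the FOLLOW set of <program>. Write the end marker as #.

In <elsepart> → <expr> <program> <factor>: add FIRST(<factor>) = { d, f, p, q, y }.
In <elsepart> → <program> p: add FIRST(p) = { p }.
Union: FOLLOW(<program>) = { d, f, p, q, y }.

{ d, f, p, q, y }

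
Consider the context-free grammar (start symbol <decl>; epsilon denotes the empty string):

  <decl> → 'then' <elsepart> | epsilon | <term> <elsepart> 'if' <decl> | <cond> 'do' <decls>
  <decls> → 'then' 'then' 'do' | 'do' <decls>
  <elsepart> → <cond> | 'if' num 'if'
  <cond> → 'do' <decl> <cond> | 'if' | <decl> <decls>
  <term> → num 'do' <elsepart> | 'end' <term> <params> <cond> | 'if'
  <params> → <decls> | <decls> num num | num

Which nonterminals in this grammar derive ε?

{ <decl> }

Directly nullable (have an epsilon-production): <decl>.
No other nonterminal has a production whose RHS symbols are all nullable.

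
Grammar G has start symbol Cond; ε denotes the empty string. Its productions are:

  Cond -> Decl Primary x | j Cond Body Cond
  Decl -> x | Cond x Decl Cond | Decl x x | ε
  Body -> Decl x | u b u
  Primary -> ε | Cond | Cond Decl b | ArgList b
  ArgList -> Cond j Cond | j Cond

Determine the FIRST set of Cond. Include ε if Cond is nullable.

{ j, x }

From Cond -> Decl Primary x: Decl, Primary nullable, take FIRST(Decl) ∪ FIRST(Primary) ∪ {x} = { j, x }.
Cond -> j Cond Body Cond contributes {j}.
Union: FIRST(Cond) = { j, x }.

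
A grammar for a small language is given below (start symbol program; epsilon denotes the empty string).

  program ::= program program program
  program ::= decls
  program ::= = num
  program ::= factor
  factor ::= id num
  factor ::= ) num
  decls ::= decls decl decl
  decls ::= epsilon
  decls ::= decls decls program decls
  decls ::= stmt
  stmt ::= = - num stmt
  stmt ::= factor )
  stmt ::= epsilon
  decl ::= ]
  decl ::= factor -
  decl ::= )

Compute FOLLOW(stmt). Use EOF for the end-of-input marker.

In decls ::= stmt: stmt is at the end, add FOLLOW(decls) = { EOF, ), =, ], id }.
In stmt ::= = - num stmt: stmt is at the end, add FOLLOW(stmt) = { EOF, ), =, ], id }.
Union: FOLLOW(stmt) = { EOF, ), =, ], id }.

{ EOF, ), =, ], id }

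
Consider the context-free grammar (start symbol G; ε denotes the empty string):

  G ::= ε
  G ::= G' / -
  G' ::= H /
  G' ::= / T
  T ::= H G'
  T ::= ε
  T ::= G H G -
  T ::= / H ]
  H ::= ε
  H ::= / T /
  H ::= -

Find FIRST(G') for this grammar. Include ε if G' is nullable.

{ -, / }

From G' ::= H /: H nullable, take FIRST(H) ∪ {/} = { -, / }.
G' ::= / T contributes {/}.
Union: FIRST(G') = { -, / }.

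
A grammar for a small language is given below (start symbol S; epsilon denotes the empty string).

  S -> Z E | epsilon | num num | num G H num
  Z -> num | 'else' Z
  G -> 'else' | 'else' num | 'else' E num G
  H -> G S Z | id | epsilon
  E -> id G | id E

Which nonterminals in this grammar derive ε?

Directly nullable (have an epsilon-production): S, H.
No other nonterminal has a production whose RHS symbols are all nullable.

{ H, S }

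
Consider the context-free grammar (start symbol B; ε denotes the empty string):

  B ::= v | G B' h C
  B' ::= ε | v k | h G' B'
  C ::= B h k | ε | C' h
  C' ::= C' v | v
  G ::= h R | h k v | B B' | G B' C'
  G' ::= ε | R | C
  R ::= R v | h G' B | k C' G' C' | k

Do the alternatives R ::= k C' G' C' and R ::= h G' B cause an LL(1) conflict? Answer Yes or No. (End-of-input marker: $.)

No

FIRST(k C' G' C') = { k } and FIRST(h G' B) = { h }.
The FIRST sets are disjoint and neither alternative is nullable — no conflict.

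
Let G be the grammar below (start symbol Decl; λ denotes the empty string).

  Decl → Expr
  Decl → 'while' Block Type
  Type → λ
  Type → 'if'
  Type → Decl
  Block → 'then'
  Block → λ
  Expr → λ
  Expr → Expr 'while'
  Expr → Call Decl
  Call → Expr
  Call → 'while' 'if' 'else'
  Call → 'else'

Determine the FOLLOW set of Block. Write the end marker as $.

In Decl → 'while' Block Type: add FIRST(Type)\{λ} = { 'else', 'if', 'while' }.
  Since Type is nullable, also add FOLLOW(Decl) = { $, 'else', 'while' }.
Union: FOLLOW(Block) = { $, 'else', 'if', 'while' }.

{ $, 'else', 'if', 'while' }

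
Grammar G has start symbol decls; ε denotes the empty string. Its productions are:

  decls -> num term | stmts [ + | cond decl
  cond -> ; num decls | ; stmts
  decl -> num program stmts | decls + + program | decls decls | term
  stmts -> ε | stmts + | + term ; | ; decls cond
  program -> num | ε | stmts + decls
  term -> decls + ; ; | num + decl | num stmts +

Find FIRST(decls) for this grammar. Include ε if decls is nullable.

decls -> num term contributes {num}.
From decls -> stmts [ +: stmts nullable, take FIRST(stmts) ∪ {[} = { +, ;, [ }.
From decls -> cond decl: add FIRST(cond) = { ; }.
Union: FIRST(decls) = { +, ;, [, num }.

{ +, ;, [, num }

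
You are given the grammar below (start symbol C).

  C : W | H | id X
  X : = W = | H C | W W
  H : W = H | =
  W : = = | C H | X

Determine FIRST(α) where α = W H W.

Add FIRST(W) = { =, id }; W is not nullable, stop.

{ =, id }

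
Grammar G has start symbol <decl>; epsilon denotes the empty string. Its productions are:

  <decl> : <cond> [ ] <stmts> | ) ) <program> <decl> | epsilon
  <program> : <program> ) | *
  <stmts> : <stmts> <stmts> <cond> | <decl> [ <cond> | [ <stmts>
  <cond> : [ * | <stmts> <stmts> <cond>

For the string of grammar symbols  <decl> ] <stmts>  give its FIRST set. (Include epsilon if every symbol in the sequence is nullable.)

Add FIRST(<decl>)\{epsilon} = { ), [ }; <decl> is nullable, continue.
] is a terminal; add {]} and stop.

{ ), [, ] }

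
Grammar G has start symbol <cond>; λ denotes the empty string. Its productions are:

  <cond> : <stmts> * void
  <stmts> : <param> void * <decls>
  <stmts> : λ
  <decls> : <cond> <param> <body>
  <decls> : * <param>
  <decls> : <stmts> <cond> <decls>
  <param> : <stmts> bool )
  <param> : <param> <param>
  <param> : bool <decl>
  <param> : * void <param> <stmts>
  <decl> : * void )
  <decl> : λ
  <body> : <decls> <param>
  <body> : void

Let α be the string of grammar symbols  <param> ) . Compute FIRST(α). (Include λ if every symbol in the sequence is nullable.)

{ *, bool }

Add FIRST(<param>) = { *, bool }; <param> is not nullable, stop.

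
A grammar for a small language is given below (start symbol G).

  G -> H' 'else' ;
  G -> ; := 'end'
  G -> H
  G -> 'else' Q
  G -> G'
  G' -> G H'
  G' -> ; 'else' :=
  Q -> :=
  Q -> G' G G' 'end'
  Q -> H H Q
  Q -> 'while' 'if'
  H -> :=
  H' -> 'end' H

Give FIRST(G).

{ 'else', 'end', :=, ; }

From G -> H' 'else' ;: add FIRST(H') = { 'end' }.
G -> ; := 'end' contributes {;}.
From G -> H: add FIRST(H) = { := }.
G -> 'else' Q contributes {'else'}.
From G -> G': add FIRST(G') = { 'else', 'end', :=, ; }.
Union: FIRST(G) = { 'else', 'end', :=, ; }.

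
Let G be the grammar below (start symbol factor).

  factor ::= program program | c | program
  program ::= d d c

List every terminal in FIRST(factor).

{ c, d }

From factor ::= program program: add FIRST(program) = { d }.
factor ::= c contributes {c}.
From factor ::= program: add FIRST(program) = { d }.
Union: FIRST(factor) = { c, d }.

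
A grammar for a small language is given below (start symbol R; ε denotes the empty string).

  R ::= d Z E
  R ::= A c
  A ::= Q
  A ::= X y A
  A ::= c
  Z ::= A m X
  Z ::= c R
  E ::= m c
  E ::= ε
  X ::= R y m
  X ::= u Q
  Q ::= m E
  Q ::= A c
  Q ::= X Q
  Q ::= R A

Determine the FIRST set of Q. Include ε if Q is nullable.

{ c, d, m, u }

Q ::= m E contributes {m}.
From Q ::= A c: add FIRST(A) = { c, d, m, u }.
From Q ::= X Q: add FIRST(X) = { c, d, m, u }.
From Q ::= R A: add FIRST(R) = { c, d, m, u }.
Union: FIRST(Q) = { c, d, m, u }.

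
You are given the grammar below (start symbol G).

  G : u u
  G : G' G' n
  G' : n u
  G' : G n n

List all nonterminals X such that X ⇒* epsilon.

{ } (none)

No nonterminal has an empty production or an RHS whose symbols are all nullable.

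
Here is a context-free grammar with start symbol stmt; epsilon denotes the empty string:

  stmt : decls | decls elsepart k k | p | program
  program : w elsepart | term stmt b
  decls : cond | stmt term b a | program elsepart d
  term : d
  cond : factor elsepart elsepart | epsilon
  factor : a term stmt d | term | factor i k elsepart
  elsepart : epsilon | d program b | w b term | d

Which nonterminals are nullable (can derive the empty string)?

{ cond, decls, elsepart, stmt }

Directly nullable (have an epsilon-production): cond, elsepart.
stmt : decls with every symbol nullable, so stmt is nullable.
decls : cond with every symbol nullable, so decls is nullable.
No other nonterminal has a production whose RHS symbols are all nullable.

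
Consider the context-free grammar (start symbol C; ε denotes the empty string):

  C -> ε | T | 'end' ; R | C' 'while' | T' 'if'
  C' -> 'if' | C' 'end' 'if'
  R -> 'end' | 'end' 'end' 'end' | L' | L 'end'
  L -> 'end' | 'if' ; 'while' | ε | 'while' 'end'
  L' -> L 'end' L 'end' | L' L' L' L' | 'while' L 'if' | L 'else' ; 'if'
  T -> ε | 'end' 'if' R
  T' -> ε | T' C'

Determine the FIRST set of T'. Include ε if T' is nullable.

{ 'if', ε }

T' -> ε contributes ε.
From T' -> T' C': T' nullable, take FIRST(T') ∪ FIRST(C') = { 'if' }.
Union: FIRST(T') = { 'if', ε }.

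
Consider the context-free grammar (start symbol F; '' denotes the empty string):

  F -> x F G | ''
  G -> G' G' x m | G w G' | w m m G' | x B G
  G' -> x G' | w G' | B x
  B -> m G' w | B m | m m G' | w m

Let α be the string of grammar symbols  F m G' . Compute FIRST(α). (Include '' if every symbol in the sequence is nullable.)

Add FIRST(F)\{''} = { x }; F is nullable, continue.
m is a terminal; add {m} and stop.

{ m, x }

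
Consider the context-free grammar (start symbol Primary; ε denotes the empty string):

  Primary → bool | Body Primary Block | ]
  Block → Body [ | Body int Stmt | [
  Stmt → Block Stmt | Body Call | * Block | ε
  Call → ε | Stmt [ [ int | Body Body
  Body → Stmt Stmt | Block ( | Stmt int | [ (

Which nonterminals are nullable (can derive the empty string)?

{ Body, Call, Stmt }

Directly nullable (have an ε-production): Stmt, Call.
Body → Stmt Stmt with every symbol nullable, so Body is nullable.
No other nonterminal has a production whose RHS symbols are all nullable.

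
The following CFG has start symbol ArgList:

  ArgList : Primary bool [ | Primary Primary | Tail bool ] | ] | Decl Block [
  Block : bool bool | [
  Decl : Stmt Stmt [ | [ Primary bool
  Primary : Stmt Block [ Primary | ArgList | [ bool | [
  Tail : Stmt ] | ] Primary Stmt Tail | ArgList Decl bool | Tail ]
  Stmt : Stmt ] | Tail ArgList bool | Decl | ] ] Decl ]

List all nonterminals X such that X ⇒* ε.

{ } (none)

No nonterminal has an empty production or an RHS whose symbols are all nullable.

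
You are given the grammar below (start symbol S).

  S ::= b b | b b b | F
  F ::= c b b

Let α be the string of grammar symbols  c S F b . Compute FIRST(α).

c is a terminal; add {c} and stop.

{ c }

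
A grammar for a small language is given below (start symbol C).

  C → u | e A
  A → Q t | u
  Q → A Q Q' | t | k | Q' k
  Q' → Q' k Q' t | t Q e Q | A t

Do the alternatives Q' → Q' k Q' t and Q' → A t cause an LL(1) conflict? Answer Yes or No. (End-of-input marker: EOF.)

FIRST(Q' k Q' t) = { k, t, u } and FIRST(A t) = { k, t, u }.
Both contain k, so the two alternatives are not disjoint — LL(1) conflict.

Yes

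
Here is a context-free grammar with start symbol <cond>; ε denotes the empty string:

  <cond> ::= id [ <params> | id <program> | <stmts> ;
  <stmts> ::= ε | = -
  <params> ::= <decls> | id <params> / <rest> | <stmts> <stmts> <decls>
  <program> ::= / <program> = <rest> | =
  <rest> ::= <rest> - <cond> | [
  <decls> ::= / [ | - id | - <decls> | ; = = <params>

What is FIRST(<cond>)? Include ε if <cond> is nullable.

<cond> ::= id [ <params> contributes {id}.
<cond> ::= id <program> contributes {id}.
From <cond> ::= <stmts> ;: <stmts> nullable, take FIRST(<stmts>) ∪ {;} = { ;, = }.
Union: FIRST(<cond>) = { ;, =, id }.

{ ;, =, id }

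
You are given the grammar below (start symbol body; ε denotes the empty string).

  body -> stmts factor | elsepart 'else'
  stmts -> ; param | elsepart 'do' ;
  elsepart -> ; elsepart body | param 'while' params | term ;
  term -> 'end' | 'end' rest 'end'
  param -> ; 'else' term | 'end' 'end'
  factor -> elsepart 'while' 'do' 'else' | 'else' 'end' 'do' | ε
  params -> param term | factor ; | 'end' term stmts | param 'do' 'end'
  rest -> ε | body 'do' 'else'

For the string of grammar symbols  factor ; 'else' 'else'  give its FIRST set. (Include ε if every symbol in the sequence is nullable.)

{ 'else', 'end', ; }

Add FIRST(factor)\{ε} = { 'else', 'end', ; }; factor is nullable, continue.
; is a terminal; add {;} and stop.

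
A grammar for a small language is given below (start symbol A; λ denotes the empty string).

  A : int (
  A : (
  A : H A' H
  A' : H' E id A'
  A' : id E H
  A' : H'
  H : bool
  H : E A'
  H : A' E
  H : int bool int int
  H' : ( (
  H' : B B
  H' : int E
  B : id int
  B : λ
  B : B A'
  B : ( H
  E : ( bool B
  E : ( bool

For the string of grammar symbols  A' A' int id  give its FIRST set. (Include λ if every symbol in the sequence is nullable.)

Add FIRST(A')\{λ} = { (, id, int }; A' is nullable, continue.
Add FIRST(A')\{λ} = { (, id, int }; A' is nullable, continue.
int is a terminal; add {int} and stop.

{ (, id, int }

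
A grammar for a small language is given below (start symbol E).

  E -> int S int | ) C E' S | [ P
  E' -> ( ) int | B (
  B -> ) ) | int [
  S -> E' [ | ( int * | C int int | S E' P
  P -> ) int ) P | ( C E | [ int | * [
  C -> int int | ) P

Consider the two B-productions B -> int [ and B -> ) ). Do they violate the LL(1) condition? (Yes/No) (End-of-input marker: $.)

FIRST(int [) = { int } and FIRST() )) = { ) }.
The FIRST sets are disjoint and neither alternative is nullable — no conflict.

No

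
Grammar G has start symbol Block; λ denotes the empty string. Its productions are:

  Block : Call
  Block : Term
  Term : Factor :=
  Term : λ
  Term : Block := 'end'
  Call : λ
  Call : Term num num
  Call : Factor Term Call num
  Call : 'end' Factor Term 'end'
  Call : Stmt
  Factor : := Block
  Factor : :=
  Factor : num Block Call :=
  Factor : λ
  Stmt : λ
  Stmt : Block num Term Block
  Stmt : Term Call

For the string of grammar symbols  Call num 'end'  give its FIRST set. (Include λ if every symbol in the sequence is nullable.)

Add FIRST(Call)\{λ} = { 'end', :=, num }; Call is nullable, continue.
num is a terminal; add {num} and stop.

{ 'end', :=, num }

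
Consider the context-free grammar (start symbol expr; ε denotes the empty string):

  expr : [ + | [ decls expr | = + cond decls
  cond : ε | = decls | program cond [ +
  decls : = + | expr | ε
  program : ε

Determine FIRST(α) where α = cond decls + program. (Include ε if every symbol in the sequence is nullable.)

Add FIRST(cond)\{ε} = { =, [ }; cond is nullable, continue.
Add FIRST(decls)\{ε} = { =, [ }; decls is nullable, continue.
+ is a terminal; add {+} and stop.

{ +, =, [ }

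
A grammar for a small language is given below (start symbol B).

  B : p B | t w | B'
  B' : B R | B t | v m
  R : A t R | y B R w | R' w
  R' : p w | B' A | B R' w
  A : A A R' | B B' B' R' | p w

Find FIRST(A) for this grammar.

From A : A A R': add FIRST(A) = { p, t, v }.
From A : B B' B' R': add FIRST(B) = { p, t, v }.
A : p w contributes {p}.
Union: FIRST(A) = { p, t, v }.

{ p, t, v }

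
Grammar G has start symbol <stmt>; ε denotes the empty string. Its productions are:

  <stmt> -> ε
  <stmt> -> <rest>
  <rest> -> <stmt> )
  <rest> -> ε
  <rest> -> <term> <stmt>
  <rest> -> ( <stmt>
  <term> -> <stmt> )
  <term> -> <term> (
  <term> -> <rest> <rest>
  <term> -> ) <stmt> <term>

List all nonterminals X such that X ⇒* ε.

Directly nullable (have an ε-production): <stmt>, <rest>.
<term> -> <rest> <rest> with every symbol nullable, so <term> is nullable.

{ <rest>, <stmt>, <term> }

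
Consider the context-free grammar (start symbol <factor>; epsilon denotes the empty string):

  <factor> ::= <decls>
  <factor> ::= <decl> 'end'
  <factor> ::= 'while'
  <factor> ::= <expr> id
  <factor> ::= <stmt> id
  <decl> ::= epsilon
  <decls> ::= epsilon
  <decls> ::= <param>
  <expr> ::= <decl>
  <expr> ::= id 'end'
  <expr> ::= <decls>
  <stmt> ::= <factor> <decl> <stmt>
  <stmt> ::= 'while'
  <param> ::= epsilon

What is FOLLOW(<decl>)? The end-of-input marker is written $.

{ 'end', 'while', id }

In <factor> ::= <decl> 'end': add FIRST('end') = { 'end' }.
In <expr> ::= <decl>: <decl> is at the end, add FOLLOW(<expr>) = { id }.
In <stmt> ::= <factor> <decl> <stmt>: add FIRST(<stmt>) = { 'end', 'while', id }.
Union: FOLLOW(<decl>) = { 'end', 'while', id }.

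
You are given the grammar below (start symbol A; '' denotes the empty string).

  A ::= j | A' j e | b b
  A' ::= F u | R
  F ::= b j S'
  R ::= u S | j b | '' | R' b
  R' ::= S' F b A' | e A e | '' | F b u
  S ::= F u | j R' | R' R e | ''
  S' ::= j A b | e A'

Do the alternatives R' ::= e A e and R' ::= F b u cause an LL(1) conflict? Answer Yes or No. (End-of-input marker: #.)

FIRST(e A e) = { e } and FIRST(F b u) = { b }.
The FIRST sets are disjoint and neither alternative is nullable — no conflict.

No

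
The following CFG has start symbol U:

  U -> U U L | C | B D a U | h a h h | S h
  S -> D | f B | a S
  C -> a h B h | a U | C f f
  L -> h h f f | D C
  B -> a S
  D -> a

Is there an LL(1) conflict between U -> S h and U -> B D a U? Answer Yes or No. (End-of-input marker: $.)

Yes

FIRST(S h) = { a, f } and FIRST(B D a U) = { a }.
Both contain a, so the two alternatives are not disjoint — LL(1) conflict.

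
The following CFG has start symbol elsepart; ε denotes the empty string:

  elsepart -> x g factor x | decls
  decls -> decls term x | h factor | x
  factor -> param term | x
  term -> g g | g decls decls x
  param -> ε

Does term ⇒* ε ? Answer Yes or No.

No

Nullable nonterminals: param.
No production of term has an RHS whose symbols are all nullable, so term is not nullable.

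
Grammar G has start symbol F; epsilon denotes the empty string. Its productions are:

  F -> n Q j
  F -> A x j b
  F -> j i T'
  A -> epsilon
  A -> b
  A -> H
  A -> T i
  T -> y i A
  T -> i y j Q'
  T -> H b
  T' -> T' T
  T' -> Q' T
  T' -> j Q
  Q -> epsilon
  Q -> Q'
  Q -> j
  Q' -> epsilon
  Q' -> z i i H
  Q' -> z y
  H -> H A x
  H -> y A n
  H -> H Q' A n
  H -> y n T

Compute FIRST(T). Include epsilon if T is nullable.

{ i, y }

T -> y i A contributes {y}.
T -> i y j Q' contributes {i}.
From T -> H b: add FIRST(H) = { y }.
Union: FIRST(T) = { i, y }.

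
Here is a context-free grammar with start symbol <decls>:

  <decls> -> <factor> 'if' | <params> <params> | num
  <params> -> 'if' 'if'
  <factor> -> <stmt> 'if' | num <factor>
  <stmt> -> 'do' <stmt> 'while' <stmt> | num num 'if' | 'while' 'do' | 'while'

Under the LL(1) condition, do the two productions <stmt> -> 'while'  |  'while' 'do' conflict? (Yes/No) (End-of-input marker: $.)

Yes

FIRST('while') = { 'while' } and FIRST('while' 'do') = { 'while' }.
Both contain 'while', so the two alternatives are not disjoint — LL(1) conflict.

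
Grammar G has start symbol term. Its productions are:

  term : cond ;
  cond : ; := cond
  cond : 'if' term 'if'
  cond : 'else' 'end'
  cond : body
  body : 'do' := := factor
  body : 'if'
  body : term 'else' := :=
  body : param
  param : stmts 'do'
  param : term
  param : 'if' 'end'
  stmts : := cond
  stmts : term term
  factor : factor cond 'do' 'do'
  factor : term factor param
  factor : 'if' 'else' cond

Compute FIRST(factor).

{ 'do', 'else', 'if', :=, ; }

From factor : factor cond 'do' 'do': add FIRST(factor) = { 'do', 'else', 'if', :=, ; }.
From factor : term factor param: add FIRST(term) = { 'do', 'else', 'if', :=, ; }.
factor : 'if' 'else' cond contributes {'if'}.
Union: FIRST(factor) = { 'do', 'else', 'if', :=, ; }.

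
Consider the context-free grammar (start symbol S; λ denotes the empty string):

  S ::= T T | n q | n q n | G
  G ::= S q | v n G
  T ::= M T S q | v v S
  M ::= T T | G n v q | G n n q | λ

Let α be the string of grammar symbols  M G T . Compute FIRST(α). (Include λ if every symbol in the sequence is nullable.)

Add FIRST(M)\{λ} = { n, v }; M is nullable, continue.
Add FIRST(G) = { n, v }; G is not nullable, stop.

{ n, v }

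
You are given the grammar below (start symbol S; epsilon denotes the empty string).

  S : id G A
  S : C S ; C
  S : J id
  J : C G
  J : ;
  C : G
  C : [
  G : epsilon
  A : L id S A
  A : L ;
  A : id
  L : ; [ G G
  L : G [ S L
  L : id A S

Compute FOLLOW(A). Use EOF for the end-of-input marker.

{ EOF, ;, [, id }

In S : id G A: A is at the end, add FOLLOW(S) = { EOF, ;, [, id }.
In A : L id S A: A is at the end, add FOLLOW(A) = { EOF, ;, [, id }.
In L : id A S: add FIRST(S) = { ;, [, id }.
Union: FOLLOW(A) = { EOF, ;, [, id }.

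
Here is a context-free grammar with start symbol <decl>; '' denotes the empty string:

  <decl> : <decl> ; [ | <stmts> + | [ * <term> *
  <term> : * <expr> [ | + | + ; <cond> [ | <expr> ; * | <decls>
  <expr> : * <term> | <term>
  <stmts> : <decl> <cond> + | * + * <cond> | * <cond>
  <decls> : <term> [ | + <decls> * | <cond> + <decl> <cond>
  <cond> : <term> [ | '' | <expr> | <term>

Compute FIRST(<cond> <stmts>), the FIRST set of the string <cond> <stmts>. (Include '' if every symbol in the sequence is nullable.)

{ *, +, [ }

Add FIRST(<cond>)\{''} = { *, + }; <cond> is nullable, continue.
Add FIRST(<stmts>) = { *, [ }; <stmts> is not nullable, stop.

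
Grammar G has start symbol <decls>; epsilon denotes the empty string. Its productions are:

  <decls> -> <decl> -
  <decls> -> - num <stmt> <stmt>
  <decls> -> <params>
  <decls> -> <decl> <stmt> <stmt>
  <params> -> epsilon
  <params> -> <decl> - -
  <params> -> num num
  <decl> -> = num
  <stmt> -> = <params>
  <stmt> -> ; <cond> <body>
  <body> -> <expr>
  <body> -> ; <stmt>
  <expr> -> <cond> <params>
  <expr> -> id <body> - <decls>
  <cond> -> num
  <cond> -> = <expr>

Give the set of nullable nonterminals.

{ <decls>, <params> }

Directly nullable (have an epsilon-production): <params>.
<decls> -> <params> with every symbol nullable, so <decls> is nullable.
No other nonterminal has a production whose RHS symbols are all nullable.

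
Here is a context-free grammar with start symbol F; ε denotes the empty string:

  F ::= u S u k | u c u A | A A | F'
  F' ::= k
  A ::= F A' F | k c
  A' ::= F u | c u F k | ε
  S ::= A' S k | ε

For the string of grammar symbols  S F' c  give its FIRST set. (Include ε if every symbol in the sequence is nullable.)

Add FIRST(S)\{ε} = { c, k, u }; S is nullable, continue.
Add FIRST(F') = { k }; F' is not nullable, stop.

{ c, k, u }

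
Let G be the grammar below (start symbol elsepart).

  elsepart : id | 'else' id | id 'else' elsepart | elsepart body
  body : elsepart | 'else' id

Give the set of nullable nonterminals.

{ } (none)

No nonterminal has an empty production or an RHS whose symbols are all nullable.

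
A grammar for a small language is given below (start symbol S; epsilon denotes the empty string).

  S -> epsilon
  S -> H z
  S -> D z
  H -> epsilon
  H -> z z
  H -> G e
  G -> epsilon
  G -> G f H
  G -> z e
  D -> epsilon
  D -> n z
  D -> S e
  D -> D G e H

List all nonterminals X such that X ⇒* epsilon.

Directly nullable (have an epsilon-production): S, H, G, D.

{ D, G, H, S }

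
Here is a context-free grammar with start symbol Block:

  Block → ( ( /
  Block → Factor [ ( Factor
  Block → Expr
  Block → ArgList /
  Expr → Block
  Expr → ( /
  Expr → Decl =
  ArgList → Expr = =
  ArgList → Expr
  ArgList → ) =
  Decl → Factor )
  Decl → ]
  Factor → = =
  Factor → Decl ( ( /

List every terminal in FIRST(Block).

Block → ( ( / contributes {(}.
From Block → Factor [ ( Factor: add FIRST(Factor) = { =, ] }.
From Block → Expr: add FIRST(Expr) = { (, ), =, ] }.
From Block → ArgList /: add FIRST(ArgList) = { (, ), =, ] }.
Union: FIRST(Block) = { (, ), =, ] }.

{ (, ), =, ] }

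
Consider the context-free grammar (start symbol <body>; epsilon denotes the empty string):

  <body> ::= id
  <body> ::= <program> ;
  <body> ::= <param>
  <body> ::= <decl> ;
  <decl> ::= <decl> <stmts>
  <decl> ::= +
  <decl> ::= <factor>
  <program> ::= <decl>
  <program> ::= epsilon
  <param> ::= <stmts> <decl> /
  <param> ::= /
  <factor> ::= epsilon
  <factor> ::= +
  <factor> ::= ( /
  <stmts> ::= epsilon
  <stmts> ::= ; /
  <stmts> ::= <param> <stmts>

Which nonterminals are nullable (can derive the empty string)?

{ <decl>, <factor>, <program>, <stmts> }

Directly nullable (have an epsilon-production): <program>, <factor>, <stmts>.
<decl> ::= <decl> <stmts> with every symbol nullable, so <decl> is nullable.
No other nonterminal has a production whose RHS symbols are all nullable.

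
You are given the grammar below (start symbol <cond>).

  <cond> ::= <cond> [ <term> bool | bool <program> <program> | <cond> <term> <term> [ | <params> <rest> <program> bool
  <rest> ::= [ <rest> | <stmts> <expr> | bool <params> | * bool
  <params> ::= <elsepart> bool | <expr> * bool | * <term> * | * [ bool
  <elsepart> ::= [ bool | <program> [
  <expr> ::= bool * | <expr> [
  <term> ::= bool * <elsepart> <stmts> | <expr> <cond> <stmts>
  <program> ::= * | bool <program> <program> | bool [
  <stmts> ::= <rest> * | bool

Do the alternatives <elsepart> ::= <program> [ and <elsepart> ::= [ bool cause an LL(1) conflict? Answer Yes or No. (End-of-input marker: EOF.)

FIRST(<program> [) = { *, bool } and FIRST([ bool) = { [ }.
The FIRST sets are disjoint and neither alternative is nullable — no conflict.

No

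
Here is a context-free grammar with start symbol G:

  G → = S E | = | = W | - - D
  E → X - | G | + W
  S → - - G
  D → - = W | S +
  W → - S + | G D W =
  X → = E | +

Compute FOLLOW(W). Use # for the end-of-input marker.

{ #, +, -, = }

In G → = W: W is at the end, add FOLLOW(G) = { #, +, -, = }.
In E → + W: W is at the end, add FOLLOW(E) = { #, +, -, = }.
In D → - = W: W is at the end, add FOLLOW(D) = { #, +, -, = }.
In W → G D W =: add FIRST(=) = { = }.
Union: FOLLOW(W) = { #, +, -, = }.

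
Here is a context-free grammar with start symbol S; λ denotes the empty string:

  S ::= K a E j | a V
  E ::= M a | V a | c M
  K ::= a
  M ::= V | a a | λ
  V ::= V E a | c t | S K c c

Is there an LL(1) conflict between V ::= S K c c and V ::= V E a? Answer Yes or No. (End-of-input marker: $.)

FIRST(S K c c) = { a } and FIRST(V E a) = { a, c }.
Both contain a, so the two alternatives are not disjoint — LL(1) conflict.

Yes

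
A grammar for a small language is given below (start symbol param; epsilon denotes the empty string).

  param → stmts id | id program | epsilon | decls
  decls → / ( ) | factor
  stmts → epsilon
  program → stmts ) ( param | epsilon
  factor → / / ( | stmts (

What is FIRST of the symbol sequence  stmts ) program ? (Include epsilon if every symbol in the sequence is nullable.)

{ ) }

Add FIRST(stmts)\{epsilon} = {  }; stmts is nullable, continue.
) is a terminal; add {)} and stop.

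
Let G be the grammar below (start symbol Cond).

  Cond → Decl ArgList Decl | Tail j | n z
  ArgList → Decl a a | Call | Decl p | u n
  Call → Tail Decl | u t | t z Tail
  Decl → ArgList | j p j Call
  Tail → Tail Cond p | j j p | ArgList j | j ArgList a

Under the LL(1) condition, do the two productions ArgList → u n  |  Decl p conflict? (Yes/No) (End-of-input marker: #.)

FIRST(u n) = { u } and FIRST(Decl p) = { j, t, u }.
Both contain u, so the two alternatives are not disjoint — LL(1) conflict.

Yes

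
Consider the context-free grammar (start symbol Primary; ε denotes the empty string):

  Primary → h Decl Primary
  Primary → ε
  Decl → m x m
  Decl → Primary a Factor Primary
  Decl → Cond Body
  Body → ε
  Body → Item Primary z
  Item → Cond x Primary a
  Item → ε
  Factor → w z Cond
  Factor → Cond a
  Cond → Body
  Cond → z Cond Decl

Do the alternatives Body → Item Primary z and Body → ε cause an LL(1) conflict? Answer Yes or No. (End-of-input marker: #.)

Yes

FIRST(Item Primary z) = { h, x, z } and FIRST(ε) = { ε }.
The second alternative is nullable and FOLLOW(Body) = { #, a, h, m, x, z } shares h with FIRST of the first — conflict.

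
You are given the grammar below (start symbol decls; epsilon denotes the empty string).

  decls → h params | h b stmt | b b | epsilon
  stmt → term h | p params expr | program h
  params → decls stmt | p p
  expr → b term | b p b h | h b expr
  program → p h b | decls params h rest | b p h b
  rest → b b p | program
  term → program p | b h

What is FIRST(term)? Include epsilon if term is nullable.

{ b, h, p }

From term → program p: add FIRST(program) = { b, h, p }.
term → b h contributes {b}.
Union: FIRST(term) = { b, h, p }.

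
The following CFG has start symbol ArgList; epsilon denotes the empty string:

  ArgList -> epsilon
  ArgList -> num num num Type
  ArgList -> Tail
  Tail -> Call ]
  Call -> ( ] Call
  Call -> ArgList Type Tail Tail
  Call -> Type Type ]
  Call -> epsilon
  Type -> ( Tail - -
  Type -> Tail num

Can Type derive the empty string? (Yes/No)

No

Nullable nonterminals: ArgList, Call.
No production of Type has an RHS whose symbols are all nullable, so Type is not nullable.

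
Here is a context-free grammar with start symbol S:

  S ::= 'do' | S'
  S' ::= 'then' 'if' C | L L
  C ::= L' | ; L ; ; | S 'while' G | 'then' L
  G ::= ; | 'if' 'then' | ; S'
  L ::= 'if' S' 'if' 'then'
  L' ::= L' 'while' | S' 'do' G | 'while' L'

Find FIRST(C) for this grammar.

{ 'do', 'if', 'then', 'while', ; }

From C ::= L': add FIRST(L') = { 'if', 'then', 'while' }.
C ::= ; L ; ; contributes {;}.
From C ::= S 'while' G: add FIRST(S) = { 'do', 'if', 'then' }.
C ::= 'then' L contributes {'then'}.
Union: FIRST(C) = { 'do', 'if', 'then', 'while', ; }.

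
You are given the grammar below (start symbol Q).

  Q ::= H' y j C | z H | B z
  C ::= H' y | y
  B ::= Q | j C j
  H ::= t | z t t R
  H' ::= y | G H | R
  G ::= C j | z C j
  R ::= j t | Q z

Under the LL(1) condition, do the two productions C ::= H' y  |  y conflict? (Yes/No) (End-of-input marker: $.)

FIRST(H' y) = { j, y, z } and FIRST(y) = { y }.
Both contain y, so the two alternatives are not disjoint — LL(1) conflict.

Yes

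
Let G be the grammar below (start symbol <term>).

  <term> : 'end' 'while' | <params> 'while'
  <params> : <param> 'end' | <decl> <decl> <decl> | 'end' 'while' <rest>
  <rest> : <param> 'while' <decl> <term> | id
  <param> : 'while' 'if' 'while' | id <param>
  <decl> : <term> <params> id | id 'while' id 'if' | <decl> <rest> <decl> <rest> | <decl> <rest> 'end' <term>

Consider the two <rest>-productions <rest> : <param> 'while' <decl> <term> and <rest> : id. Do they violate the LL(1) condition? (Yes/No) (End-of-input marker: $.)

Yes

FIRST(<param> 'while' <decl> <term>) = { 'while', id } and FIRST(id) = { id }.
Both contain id, so the two alternatives are not disjoint — LL(1) conflict.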